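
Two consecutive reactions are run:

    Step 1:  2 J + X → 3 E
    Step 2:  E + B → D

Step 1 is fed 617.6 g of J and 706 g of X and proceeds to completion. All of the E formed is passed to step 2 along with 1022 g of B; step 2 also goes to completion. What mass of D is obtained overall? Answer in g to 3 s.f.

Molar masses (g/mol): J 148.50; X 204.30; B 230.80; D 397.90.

Step 1:
n(J) = 617.6 / 148.50 = 4.159 mol
n(X) = 706.0 / 204.30 = 3.456 mol
n/ν for J = 4.159/2 = 2.080
n/ν for X = 3.456/1 = 3.456
Smallest n/ν is J → limiting reagent.
n(E) produced = (3/2) × 4.159 = 6.239 mol
Step 2:
n(E) available = 6.239 mol
n(B) = 1022 / 230.80 = 4.428 mol
n/ν for E = 6.239/1 = 6.239
n/ν for B = 4.428/1 = 4.428
Smallest n/ν is B → limiting reagent.
n(D) = (1/1) × 4.428 = 4.428 mol
mass = 4.428 × 397.90 = 1762 g

1760 g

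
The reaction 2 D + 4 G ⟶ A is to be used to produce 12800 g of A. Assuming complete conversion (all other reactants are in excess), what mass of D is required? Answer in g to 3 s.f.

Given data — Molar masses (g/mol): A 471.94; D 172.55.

9360 g

n(A) = 12800 / 471.94 = 27.12 mol
n(D) = (2/1) × 27.12 = 54.24 mol
mass = 54.24 × 172.55 = 9359 g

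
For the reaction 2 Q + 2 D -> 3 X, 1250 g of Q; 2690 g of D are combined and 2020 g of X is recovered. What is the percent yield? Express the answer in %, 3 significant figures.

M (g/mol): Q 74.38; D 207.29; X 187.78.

55.3 %

n(Q) = 1250 / 74.38 = 16.81 mol
n(D) = 2690 / 207.29 = 12.98 mol
n/ν → Q: 8.405, D: 6.490; D is limiting.
theoretical n(X) = (3/2) × 12.98 = 19.47 mol → 3656 g
% yield = 2020 / 3656 × 100 = 55.25 %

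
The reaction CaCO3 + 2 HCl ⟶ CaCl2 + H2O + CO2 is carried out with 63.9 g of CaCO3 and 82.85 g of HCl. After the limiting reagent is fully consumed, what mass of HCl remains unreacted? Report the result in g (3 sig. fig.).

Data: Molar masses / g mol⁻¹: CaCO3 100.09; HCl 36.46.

n(CaCO3) = 63.90 / 100.09 = 0.6384 mol
n(HCl) = 82.85 / 36.46 = 2.272 mol
n/ν for CaCO3 = 0.6384/1 = 0.6384
n/ν for HCl = 2.272/2 = 1.136
Smallest n/ν is CaCO3 → limiting reagent.
HCl consumed = (2/1) × 0.6384 = 1.277 mol
HCl remaining = 2.272 − 1.277 = 0.9950 mol
mass = 0.9950 × 36.46 = 36.28 g

36.3 g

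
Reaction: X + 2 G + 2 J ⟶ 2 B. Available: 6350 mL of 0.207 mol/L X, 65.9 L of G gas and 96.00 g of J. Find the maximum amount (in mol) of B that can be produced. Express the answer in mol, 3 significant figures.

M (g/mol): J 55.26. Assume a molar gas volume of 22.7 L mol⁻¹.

1.74 mol

n(X) = 0.207 × 6350/1000 = 1.314 mol
n(G) = 65.90 / 22.7 = 2.903 mol
n(J) = 96.00 / 55.26 = 1.737 mol
n/ν for X = 1.314/1 = 1.314
n/ν for G = 2.903/2 = 1.452
n/ν for J = 1.737/2 = 0.8685
Smallest n/ν is J → limiting reagent.
n(B) = (2/2) × 1.737 = 1.737 mol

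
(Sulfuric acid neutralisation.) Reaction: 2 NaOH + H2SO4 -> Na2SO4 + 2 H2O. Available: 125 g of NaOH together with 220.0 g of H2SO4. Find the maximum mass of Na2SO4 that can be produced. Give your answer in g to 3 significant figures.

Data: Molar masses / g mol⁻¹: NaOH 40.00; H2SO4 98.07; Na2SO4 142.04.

n(NaOH) = 125.0 / 40.00 = 3.125 mol
n(H2SO4) = 220.0 / 98.07 = 2.243 mol
n/ν for NaOH = 3.125/2 = 1.563
n/ν for H2SO4 = 2.243/1 = 2.243
Smallest n/ν is NaOH → limiting reagent.
n(Na2SO4) = (1/2) × 3.125 = 1.563 mol
mass = 1.563 × 142.04 = 222.0 g

222 g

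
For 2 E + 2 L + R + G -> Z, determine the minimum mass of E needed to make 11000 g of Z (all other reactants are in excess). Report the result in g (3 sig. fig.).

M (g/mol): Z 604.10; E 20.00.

n(Z) = 11000 / 604.10 = 18.21 mol
n(E) = (2/1) × 18.21 = 36.42 mol
mass = 36.42 × 20.00 = 728.4 g

728 g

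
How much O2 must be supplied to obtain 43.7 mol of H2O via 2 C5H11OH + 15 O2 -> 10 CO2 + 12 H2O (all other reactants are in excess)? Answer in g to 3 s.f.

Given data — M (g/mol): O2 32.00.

n(H2O) = 43.70 mol
n(O2) = (15/12) × 43.70 = 54.63 mol
mass = 54.63 × 32.00 = 1748 g

1750 g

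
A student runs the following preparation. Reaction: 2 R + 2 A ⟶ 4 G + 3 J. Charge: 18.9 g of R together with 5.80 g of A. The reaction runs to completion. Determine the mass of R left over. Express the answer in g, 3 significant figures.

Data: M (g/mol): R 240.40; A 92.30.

3.79 g

n(R) = 18.90 / 240.40 = 0.07862 mol
n(A) = 5.800 / 92.30 = 0.06284 mol
n/ν for R = 0.07862/2 = 0.03931
n/ν for A = 0.06284/2 = 0.03142
Smallest n/ν is A → limiting reagent.
R consumed = (2/2) × 0.06284 = 0.06284 mol
R remaining = 0.07862 − 0.06284 = 0.01578 mol
mass = 0.01578 × 240.40 = 3.794 g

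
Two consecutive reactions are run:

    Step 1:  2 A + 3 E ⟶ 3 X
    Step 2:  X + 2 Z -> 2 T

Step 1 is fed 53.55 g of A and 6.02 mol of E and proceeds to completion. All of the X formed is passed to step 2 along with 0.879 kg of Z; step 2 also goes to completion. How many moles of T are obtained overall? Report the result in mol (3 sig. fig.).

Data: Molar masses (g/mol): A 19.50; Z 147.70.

Step 1:
n(A) = 53.55 / 19.50 = 2.746 mol
n(E) = 6.020 mol
n/ν for A = 2.746/2 = 1.373
n/ν for E = 6.020/3 = 2.007
Smallest n/ν is A → limiting reagent.
n(X) produced = (3/2) × 2.746 = 4.119 mol
Step 2:
n(X) available = 4.119 mol
n(Z) = 0.8790×1000 / 147.70 = 5.951 mol
n/ν for X = 4.119/1 = 4.119
n/ν for Z = 5.951/2 = 2.976
Smallest n/ν is Z → limiting reagent.
n(T) = (2/2) × 5.951 = 5.951 mol

5.95 mol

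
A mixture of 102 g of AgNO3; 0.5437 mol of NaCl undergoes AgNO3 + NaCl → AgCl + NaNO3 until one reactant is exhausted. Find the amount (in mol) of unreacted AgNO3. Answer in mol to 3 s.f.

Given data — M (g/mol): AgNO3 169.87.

n(AgNO3) = 102.0 / 169.87 = 0.6005 mol
n(NaCl) = 0.5437 mol
n/ν for AgNO3 = 0.6005/1 = 0.6005
n/ν for NaCl = 0.5437/1 = 0.5437
Smallest n/ν is NaCl → limiting reagent.
AgNO3 consumed = (1/1) × 0.5437 = 0.5437 mol
AgNO3 remaining = 0.6005 − 0.5437 = 0.05680 mol

0.0568 mol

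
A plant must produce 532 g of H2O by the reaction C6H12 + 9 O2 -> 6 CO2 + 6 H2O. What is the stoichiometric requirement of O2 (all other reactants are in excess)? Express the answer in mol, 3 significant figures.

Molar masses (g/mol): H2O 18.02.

n(H2O) = 532 / 18.02 = 29.52 mol
n(O2) = (9/6) × 29.52 = 44.28 mol

44.3 mol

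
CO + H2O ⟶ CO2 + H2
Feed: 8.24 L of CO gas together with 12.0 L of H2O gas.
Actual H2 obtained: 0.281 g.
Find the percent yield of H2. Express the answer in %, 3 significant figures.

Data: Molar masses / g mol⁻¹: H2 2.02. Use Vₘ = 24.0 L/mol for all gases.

40.5 %

n(CO) = 8.240 / 24.0 = 0.3433 mol
n(H2O) = 12.00 / 24.0 = 0.5000 mol
n/ν for CO = 0.3433/1 = 0.3433
n/ν for H2O = 0.5000/1 = 0.5000
Smallest n/ν is CO → limiting reagent.
theoretical n(H2) = (1/1) × 0.3433 = 0.3433 mol → 0.6935 g
% yield = 0.281 / 0.6935 × 100 = 40.52 %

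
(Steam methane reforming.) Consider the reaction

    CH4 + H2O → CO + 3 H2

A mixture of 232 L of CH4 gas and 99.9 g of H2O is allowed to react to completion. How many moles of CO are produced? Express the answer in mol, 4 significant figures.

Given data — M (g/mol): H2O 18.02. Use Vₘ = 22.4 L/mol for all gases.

5.544 mol

n(CH4) = 232.0 / 22.4 = 10.36 mol
n(H2O) = 99.90 / 18.02 = 5.544 mol
n/ν → CH4: 10.36, H2O: 5.544; H2O is limiting.
n(CO) = (1/1) × 5.544 = 5.544 mol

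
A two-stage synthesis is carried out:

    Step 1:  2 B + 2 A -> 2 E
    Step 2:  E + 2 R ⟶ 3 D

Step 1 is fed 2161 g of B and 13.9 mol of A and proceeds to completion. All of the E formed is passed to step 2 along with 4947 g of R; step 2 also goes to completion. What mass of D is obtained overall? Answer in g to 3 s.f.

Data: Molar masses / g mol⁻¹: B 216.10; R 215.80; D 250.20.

Step 1:
n(B) = 2161 / 216.10 = 10.00 mol
n(A) = 13.90 mol
n/ν → B: 5.000, A: 6.950; B is limiting.
n(E) produced = (2/2) × 10.00 = 10.00 mol
Step 2:
n(E) available = 10.00 mol
n(R) = 4947 / 215.80 = 22.92 mol
n/ν → E: 10.00, R: 11.46; E is limiting.
n(D) = (3/1) × 10.00 = 30.00 mol
mass = 30.00 × 250.20 = 7506 g

7510 g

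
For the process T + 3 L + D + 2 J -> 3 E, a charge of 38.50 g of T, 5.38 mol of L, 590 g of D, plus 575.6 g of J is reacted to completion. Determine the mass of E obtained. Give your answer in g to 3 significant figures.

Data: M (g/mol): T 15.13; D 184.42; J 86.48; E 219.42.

n(T) = 38.50 / 15.13 = 2.545 mol
n(L) = 5.380 mol
n(D) = 590.0 / 184.42 = 3.199 mol
n(J) = 575.6 / 86.48 = 6.656 mol
n/ν for T = 2.545/1 = 2.545
n/ν for L = 5.380/3 = 1.793
n/ν for D = 3.199/1 = 3.199
n/ν for J = 6.656/2 = 3.328
Smallest n/ν is L → limiting reagent.
n(E) = (3/3) × 5.380 = 5.380 mol
mass = 5.380 × 219.42 = 1180 g

1180 g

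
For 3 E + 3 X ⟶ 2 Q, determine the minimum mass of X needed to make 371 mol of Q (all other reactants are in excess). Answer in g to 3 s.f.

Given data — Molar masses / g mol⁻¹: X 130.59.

n(Q) = 371.0 mol
n(X) = (3/2) × 371.0 = 556.5 mol
mass = 556.5 × 130.59 = 72670 g

72700 g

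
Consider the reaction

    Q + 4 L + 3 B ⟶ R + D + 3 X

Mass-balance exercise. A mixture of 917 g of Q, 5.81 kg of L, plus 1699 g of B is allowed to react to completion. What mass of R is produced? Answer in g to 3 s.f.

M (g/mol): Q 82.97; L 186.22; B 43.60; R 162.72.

1270 g

n(Q) = 917.0 / 82.97 = 11.05 mol
n(L) = 5.810×1000 / 186.22 = 31.20 mol
n(B) = 1699 / 43.60 = 38.97 mol
n/ν for Q = 11.05/1 = 11.05
n/ν for L = 31.20/4 = 7.800
n/ν for B = 38.97/3 = 12.99
Smallest n/ν is L → limiting reagent.
n(R) = (1/4) × 31.20 = 7.800 mol
mass = 7.800 × 162.72 = 1269 g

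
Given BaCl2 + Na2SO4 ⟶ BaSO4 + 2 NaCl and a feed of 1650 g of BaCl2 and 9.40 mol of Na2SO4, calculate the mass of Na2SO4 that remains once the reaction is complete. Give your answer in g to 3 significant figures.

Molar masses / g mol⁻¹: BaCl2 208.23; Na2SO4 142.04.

n(BaCl2) = 1650 / 208.23 = 7.924 mol
n(Na2SO4) = 9.400 mol
n/ν for BaCl2 = 7.924/1 = 7.924
n/ν for Na2SO4 = 9.400/1 = 9.400
Smallest n/ν is BaCl2 → limiting reagent.
Na2SO4 consumed = (1/1) × 7.924 = 7.924 mol
Na2SO4 remaining = 9.400 − 7.924 = 1.476 mol
mass = 1.476 × 142.04 = 209.7 g

210 g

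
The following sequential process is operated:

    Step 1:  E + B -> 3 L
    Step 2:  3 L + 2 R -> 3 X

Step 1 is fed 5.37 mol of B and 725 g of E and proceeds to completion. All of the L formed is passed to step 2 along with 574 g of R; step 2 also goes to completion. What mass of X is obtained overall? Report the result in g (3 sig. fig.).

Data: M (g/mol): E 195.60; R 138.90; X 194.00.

1200 g

Step 1:
n(B) = 5.370 mol
n(E) = 725.0 / 195.60 = 3.707 mol
n/ν → B: 5.370, E: 3.707; E is limiting.
n(L) produced = (3/1) × 3.707 = 11.12 mol
Step 2:
n(L) available = 11.12 mol
n(R) = 574.0 / 138.90 = 4.132 mol
n/ν → L: 3.707, R: 2.066; R is limiting.
n(X) = (3/2) × 4.132 = 6.198 mol
mass = 6.198 × 194.00 = 1202 g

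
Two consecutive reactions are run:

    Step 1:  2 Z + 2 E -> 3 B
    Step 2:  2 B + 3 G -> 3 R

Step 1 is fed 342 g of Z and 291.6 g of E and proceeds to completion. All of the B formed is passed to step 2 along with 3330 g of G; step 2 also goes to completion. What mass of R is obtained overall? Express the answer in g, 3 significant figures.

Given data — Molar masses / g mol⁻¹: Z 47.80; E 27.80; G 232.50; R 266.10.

Step 1:
n(Z) = 342.0 / 47.80 = 7.155 mol
n(E) = 291.6 / 27.80 = 10.49 mol
n/ν for Z = 7.155/2 = 3.578
n/ν for E = 10.49/2 = 5.245
Smallest n/ν is Z → limiting reagent.
n(B) produced = (3/2) × 7.155 = 10.73 mol
Step 2:
n(B) available = 10.73 mol
n(G) = 3330 / 232.50 = 14.32 mol
n/ν for B = 10.73/2 = 5.365
n/ν for G = 14.32/3 = 4.773
Smallest n/ν is G → limiting reagent.
n(R) = (3/3) × 14.32 = 14.32 mol
mass = 14.32 × 266.10 = 3811 g

3810 g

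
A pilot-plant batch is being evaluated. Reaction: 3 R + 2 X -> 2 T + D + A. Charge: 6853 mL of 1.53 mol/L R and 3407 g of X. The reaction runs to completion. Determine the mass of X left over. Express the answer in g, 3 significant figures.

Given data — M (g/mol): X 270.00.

n(R) = 1.53 × 6853/1000 = 10.49 mol
n(X) = 3407 / 270.00 = 12.62 mol
n/ν for R = 10.49/3 = 3.497
n/ν for X = 12.62/2 = 6.310
Smallest n/ν is R → limiting reagent.
X consumed = (2/3) × 10.49 = 6.993 mol
X remaining = 12.62 − 6.993 = 5.627 mol
mass = 5.627 × 270.00 = 1519 g

1520 g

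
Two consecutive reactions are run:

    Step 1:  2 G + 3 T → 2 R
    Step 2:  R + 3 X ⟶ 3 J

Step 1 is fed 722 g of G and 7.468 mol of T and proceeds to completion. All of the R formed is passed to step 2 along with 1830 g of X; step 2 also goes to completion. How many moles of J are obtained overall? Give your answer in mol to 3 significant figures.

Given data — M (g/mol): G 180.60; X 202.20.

Step 1:
n(G) = 722.0 / 180.60 = 3.998 mol
n(T) = 7.468 mol
n/ν → G: 1.999, T: 2.489; G is limiting.
n(R) produced = (2/2) × 3.998 = 3.998 mol
Step 2:
n(R) available = 3.998 mol
n(X) = 1830 / 202.20 = 9.050 mol
n/ν → R: 3.998, X: 3.017; X is limiting.
n(J) = (3/3) × 9.050 = 9.050 mol

9.05 mol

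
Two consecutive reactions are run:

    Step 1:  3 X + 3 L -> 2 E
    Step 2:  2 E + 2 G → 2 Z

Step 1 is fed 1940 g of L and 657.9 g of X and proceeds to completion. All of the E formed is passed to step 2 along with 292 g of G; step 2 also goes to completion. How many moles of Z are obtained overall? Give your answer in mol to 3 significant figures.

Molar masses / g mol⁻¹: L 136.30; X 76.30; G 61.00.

Step 1:
n(L) = 1940 / 136.30 = 14.23 mol
n(X) = 657.9 / 76.30 = 8.623 mol
n/ν for L = 14.23/3 = 4.743
n/ν for X = 8.623/3 = 2.874
Smallest n/ν is X → limiting reagent.
n(E) produced = (2/3) × 8.623 = 5.749 mol
Step 2:
n(E) available = 5.749 mol
n(G) = 292.0 / 61.00 = 4.787 mol
n/ν for E = 5.749/2 = 2.875
n/ν for G = 4.787/2 = 2.394
Smallest n/ν is G → limiting reagent.
n(Z) = (2/2) × 4.787 = 4.787 mol

4.79 mol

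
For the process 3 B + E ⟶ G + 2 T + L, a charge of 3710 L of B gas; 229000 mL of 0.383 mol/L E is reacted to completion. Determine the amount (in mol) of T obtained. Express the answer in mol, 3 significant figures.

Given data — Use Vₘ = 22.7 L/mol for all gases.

n(B) = 3710 / 22.7 = 163.4 mol
n(E) = 0.383 × 229000/1000 = 87.71 mol
n/ν for B = 163.4/3 = 54.47
n/ν for E = 87.71/1 = 87.71
Smallest n/ν is B → limiting reagent.
n(T) = (2/3) × 163.4 = 108.9 mol

109 mol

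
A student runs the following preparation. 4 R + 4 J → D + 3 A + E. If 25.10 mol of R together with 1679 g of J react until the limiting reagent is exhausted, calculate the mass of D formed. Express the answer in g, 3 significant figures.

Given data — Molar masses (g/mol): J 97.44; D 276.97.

n(R) = 25.10 mol
n(J) = 1679 / 97.44 = 17.23 mol
n/ν for R = 25.10/4 = 6.275
n/ν for J = 17.23/4 = 4.308
Smallest n/ν is J → limiting reagent.
n(D) = (1/4) × 17.23 = 4.308 mol
mass = 4.308 × 276.97 = 1193 g

1190 g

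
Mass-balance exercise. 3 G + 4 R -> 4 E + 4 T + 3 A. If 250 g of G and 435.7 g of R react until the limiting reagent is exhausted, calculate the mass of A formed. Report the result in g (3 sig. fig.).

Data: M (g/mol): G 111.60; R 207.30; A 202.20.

319 g

n(G) = 250.0 / 111.60 = 2.240 mol
n(R) = 435.7 / 207.30 = 2.102 mol
n/ν for G = 2.240/3 = 0.7467
n/ν for R = 2.102/4 = 0.5255
Smallest n/ν is R → limiting reagent.
n(A) = (3/4) × 2.102 = 1.577 mol
mass = 1.577 × 202.20 = 318.9 g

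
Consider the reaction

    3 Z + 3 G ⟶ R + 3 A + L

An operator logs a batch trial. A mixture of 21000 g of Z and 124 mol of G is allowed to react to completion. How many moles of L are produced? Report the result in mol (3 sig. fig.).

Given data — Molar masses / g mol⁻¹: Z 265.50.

26.4 mol

n(Z) = 21000 / 265.50 = 79.10 mol
n(G) = 124.0 mol
n/ν for Z = 79.10/3 = 26.37
n/ν for G = 124.0/3 = 41.33
Smallest n/ν is Z → limiting reagent.
n(L) = (1/3) × 79.10 = 26.37 mol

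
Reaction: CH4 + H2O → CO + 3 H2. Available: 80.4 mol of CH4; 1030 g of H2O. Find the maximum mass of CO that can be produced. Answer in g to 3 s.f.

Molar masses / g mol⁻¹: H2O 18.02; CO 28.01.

1600 g

n(CH4) = 80.40 mol
n(H2O) = 1030 / 18.02 = 57.16 mol
n/ν for CH4 = 80.40/1 = 80.40
n/ν for H2O = 57.16/1 = 57.16
Smallest n/ν is H2O → limiting reagent.
n(CO) = (1/1) × 57.16 = 57.16 mol
mass = 57.16 × 28.01 = 1601 g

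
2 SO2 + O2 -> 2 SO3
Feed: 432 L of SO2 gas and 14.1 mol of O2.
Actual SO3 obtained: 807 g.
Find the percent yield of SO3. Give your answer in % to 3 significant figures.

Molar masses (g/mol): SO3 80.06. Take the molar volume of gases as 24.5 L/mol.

57.2 %

n(SO2) = 432.0 / 24.5 = 17.63 mol
n(O2) = 14.10 mol
n/ν → SO2: 8.815, O2: 14.10; SO2 is limiting.
theoretical n(SO3) = (2/2) × 17.63 = 17.63 mol → 1411 g
% yield = 807 / 1411 × 100 = 57.19 %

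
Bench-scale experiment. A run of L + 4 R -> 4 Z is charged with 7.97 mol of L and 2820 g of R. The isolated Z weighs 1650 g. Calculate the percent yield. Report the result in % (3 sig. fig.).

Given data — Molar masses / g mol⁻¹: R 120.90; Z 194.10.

36.4 %

n(L) = 7.970 mol
n(R) = 2820 / 120.90 = 23.33 mol
n/ν → L: 7.970, R: 5.833; R is limiting.
theoretical n(Z) = (4/4) × 23.33 = 23.33 mol → 4528 g
% yield = 1650 / 4528 × 100 = 36.44 %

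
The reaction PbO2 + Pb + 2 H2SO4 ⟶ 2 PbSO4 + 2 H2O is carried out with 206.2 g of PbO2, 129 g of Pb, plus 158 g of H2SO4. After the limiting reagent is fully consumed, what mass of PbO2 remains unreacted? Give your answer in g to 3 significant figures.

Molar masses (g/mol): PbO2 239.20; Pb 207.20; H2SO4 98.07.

57.3 g

n(PbO2) = 206.2 / 239.20 = 0.8620 mol
n(Pb) = 129.0 / 207.20 = 0.6226 mol
n(H2SO4) = 158.0 / 98.07 = 1.611 mol
n/ν for PbO2 = 0.8620/1 = 0.8620
n/ν for Pb = 0.6226/1 = 0.6226
n/ν for H2SO4 = 1.611/2 = 0.8055
Smallest n/ν is Pb → limiting reagent.
PbO2 consumed = (1/1) × 0.6226 = 0.6226 mol
PbO2 remaining = 0.8620 − 0.6226 = 0.2394 mol
mass = 0.2394 × 239.20 = 57.26 g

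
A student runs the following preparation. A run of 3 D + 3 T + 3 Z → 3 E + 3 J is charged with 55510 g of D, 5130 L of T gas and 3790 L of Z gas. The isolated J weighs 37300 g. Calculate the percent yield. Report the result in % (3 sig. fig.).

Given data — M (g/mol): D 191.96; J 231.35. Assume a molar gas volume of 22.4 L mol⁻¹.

n(D) = 55510 / 191.96 = 289.2 mol
n(T) = 5130 / 22.4 = 229.0 mol
n(Z) = 3790 / 22.4 = 169.2 mol
n/ν for D = 289.2/3 = 96.40
n/ν for T = 229.0/3 = 76.33
n/ν for Z = 169.2/3 = 56.40
Smallest n/ν is Z → limiting reagent.
theoretical n(J) = (3/3) × 169.2 = 169.2 mol → 39140 g
% yield = 37300 / 39140 × 100 = 95.30 %

95.3 %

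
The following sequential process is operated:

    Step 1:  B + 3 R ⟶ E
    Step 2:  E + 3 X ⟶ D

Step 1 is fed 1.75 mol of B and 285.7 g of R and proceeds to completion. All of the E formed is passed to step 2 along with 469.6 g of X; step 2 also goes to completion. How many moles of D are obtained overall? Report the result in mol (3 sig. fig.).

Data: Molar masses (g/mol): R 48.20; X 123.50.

Step 1:
n(B) = 1.750 mol
n(R) = 285.7 / 48.20 = 5.927 mol
n/ν for B = 1.750/1 = 1.750
n/ν for R = 5.927/3 = 1.976
Smallest n/ν is B → limiting reagent.
n(E) produced = (1/1) × 1.750 = 1.750 mol
Step 2:
n(E) available = 1.750 mol
n(X) = 469.6 / 123.50 = 3.802 mol
n/ν for E = 1.750/1 = 1.750
n/ν for X = 3.802/3 = 1.267
Smallest n/ν is X → limiting reagent.
n(D) = (1/3) × 3.802 = 1.267 mol

1.27 mol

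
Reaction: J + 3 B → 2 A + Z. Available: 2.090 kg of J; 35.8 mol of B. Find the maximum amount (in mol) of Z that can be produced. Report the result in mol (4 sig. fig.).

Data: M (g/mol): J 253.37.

8.249 mol

n(J) = 2.090×1000 / 253.37 = 8.249 mol
n(B) = 35.80 mol
n/ν → J: 8.249, B: 11.93; J is limiting.
n(Z) = (1/1) × 8.249 = 8.249 mol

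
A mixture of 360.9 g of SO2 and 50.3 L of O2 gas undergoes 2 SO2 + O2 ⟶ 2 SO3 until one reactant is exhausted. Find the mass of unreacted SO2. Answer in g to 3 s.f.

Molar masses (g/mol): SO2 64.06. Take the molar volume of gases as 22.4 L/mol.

73.2 g

n(SO2) = 360.9 / 64.06 = 5.634 mol
n(O2) = 50.30 / 22.4 = 2.246 mol
n/ν for SO2 = 5.634/2 = 2.817
n/ν for O2 = 2.246/1 = 2.246
Smallest n/ν is O2 → limiting reagent.
SO2 consumed = (2/1) × 2.246 = 4.492 mol
SO2 remaining = 5.634 − 4.492 = 1.142 mol
mass = 1.142 × 64.06 = 73.16 g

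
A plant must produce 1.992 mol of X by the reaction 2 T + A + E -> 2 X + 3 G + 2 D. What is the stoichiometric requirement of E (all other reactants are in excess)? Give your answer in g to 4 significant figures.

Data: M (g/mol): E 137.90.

n(X) = 1.992 mol
n(E) = (1/2) × 1.992 = 0.9960 mol
mass = 0.9960 × 137.90 = 137.3 g

137.3 g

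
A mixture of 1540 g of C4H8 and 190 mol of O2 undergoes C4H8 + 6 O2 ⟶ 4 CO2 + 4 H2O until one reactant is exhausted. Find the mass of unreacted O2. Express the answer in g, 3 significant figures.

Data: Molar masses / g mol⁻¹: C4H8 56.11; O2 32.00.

n(C4H8) = 1540 / 56.11 = 27.45 mol
n(O2) = 190.0 mol
n/ν → C4H8: 27.45, O2: 31.67; C4H8 is limiting.
O2 consumed = (6/1) × 27.45 = 164.7 mol
O2 remaining = 190.0 − 164.7 = 25.30 mol
mass = 25.30 × 32.00 = 809.6 g

810 g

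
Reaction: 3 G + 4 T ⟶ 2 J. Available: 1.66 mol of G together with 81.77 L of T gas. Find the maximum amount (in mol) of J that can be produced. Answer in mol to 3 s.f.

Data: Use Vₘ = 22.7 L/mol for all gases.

n(G) = 1.660 mol
n(T) = 81.77 / 22.7 = 3.602 mol
n/ν for G = 1.660/3 = 0.5533
n/ν for T = 3.602/4 = 0.9005
Smallest n/ν is G → limiting reagent.
n(J) = (2/3) × 1.660 = 1.107 mol

1.11 mol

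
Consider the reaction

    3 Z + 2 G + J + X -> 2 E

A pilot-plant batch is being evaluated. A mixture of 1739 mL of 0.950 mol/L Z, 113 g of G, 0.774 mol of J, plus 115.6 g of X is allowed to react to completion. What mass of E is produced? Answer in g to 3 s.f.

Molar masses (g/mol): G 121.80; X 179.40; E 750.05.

n(Z) = 0.950 × 1739/1000 = 1.652 mol
n(G) = 113.0 / 121.80 = 0.9278 mol
n(J) = 0.7740 mol
n(X) = 115.6 / 179.40 = 0.6444 mol
n/ν → Z: 0.5507, G: 0.4639, J: 0.7740, X: 0.6444; G is limiting.
n(E) = (2/2) × 0.9278 = 0.9278 mol
mass = 0.9278 × 750.05 = 695.9 g

696 g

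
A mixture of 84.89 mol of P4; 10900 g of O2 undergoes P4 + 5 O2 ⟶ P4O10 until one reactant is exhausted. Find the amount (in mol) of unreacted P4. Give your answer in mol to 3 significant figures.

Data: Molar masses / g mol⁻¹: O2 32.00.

16.8 mol

n(P4) = 84.89 mol
n(O2) = 10900 / 32.00 = 340.6 mol
n/ν for P4 = 84.89/1 = 84.89
n/ν for O2 = 340.6/5 = 68.12
Smallest n/ν is O2 → limiting reagent.
P4 consumed = (1/5) × 340.6 = 68.12 mol
P4 remaining = 84.89 − 68.12 = 16.77 mol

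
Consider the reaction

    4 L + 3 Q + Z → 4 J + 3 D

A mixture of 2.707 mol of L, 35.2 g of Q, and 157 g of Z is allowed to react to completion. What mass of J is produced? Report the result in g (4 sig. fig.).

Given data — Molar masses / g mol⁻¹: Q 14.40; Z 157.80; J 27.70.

n(L) = 2.707 mol
n(Q) = 35.20 / 14.40 = 2.444 mol
n(Z) = 157.0 / 157.80 = 0.9949 mol
n/ν for L = 2.707/4 = 0.6768
n/ν for Q = 2.444/3 = 0.8147
n/ν for Z = 0.9949/1 = 0.9949
Smallest n/ν is L → limiting reagent.
n(J) = (4/4) × 2.707 = 2.707 mol
mass = 2.707 × 27.70 = 74.98 g

74.98 g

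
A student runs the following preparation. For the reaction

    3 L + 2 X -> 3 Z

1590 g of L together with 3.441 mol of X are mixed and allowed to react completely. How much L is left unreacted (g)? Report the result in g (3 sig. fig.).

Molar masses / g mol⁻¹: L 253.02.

284 g

n(L) = 1590 / 253.02 = 6.284 mol
n(X) = 3.441 mol
n/ν for L = 6.284/3 = 2.095
n/ν for X = 3.441/2 = 1.721
Smallest n/ν is X → limiting reagent.
L consumed = (3/2) × 3.441 = 5.162 mol
L remaining = 6.284 − 5.162 = 1.122 mol
mass = 1.122 × 253.02 = 283.9 g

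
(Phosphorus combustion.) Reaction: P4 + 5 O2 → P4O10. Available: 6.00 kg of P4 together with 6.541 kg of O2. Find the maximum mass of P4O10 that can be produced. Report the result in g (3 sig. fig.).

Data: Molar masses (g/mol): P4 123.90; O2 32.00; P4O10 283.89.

n(P4) = 6.000×1000 / 123.90 = 48.43 mol
n(O2) = 6.541×1000 / 32.00 = 204.4 mol
n/ν → P4: 48.43, O2: 40.88; O2 is limiting.
n(P4O10) = (1/5) × 204.4 = 40.88 mol
mass = 40.88 × 283.89 = 11610 g

11600 g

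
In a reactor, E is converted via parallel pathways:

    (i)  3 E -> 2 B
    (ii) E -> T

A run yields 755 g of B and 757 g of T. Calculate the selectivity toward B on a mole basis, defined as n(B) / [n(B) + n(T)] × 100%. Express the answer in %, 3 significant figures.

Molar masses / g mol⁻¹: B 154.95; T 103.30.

n(B) = 755 / 154.95 = 4.873 mol
n(T) = 757 / 103.30 = 7.328 mol
selectivity = 4.873/(4.873+7.328) × 100 = 39.94 %

39.9 %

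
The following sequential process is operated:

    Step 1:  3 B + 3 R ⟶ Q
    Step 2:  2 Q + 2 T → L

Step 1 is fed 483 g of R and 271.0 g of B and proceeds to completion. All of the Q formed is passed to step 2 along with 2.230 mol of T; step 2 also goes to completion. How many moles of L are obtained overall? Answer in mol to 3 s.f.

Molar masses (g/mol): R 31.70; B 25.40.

1.12 mol

Step 1:
n(R) = 483.0 / 31.70 = 15.24 mol
n(B) = 271.0 / 25.40 = 10.67 mol
n/ν for R = 15.24/3 = 5.080
n/ν for B = 10.67/3 = 3.557
Smallest n/ν is B → limiting reagent.
n(Q) produced = (1/3) × 10.67 = 3.557 mol
Step 2:
n(Q) available = 3.557 mol
n(T) = 2.230 mol
n/ν for Q = 3.557/2 = 1.779
n/ν for T = 2.230/2 = 1.115
Smallest n/ν is T → limiting reagent.
n(L) = (1/2) × 2.230 = 1.115 mol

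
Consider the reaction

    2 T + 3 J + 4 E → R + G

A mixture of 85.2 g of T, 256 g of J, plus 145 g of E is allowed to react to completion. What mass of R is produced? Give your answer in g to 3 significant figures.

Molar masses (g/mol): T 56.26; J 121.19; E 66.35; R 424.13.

n(T) = 85.20 / 56.26 = 1.514 mol
n(J) = 256.0 / 121.19 = 2.112 mol
n(E) = 145.0 / 66.35 = 2.185 mol
n/ν → T: 0.7570, J: 0.7040, E: 0.5463; E is limiting.
n(R) = (1/4) × 2.185 = 0.5463 mol
mass = 0.5463 × 424.13 = 231.7 g

232 g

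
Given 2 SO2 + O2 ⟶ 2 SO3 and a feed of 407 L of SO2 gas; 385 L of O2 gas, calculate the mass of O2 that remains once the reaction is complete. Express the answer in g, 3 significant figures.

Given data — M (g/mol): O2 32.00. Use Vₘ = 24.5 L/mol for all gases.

237 g

n(SO2) = 407.0 / 24.5 = 16.61 mol
n(O2) = 385.0 / 24.5 = 15.71 mol
n/ν for SO2 = 16.61/2 = 8.305
n/ν for O2 = 15.71/1 = 15.71
Smallest n/ν is SO2 → limiting reagent.
O2 consumed = (1/2) × 16.61 = 8.305 mol
O2 remaining = 15.71 − 8.305 = 7.405 mol
mass = 7.405 × 32.00 = 237.0 g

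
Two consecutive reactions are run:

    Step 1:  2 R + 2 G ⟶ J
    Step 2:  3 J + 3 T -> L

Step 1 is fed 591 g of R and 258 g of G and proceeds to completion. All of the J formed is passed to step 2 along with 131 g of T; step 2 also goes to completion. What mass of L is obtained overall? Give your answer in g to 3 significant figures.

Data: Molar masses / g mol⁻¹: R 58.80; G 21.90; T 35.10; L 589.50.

Step 1:
n(R) = 591.0 / 58.80 = 10.05 mol
n(G) = 258.0 / 21.90 = 11.78 mol
n/ν for R = 10.05/2 = 5.025
n/ν for G = 11.78/2 = 5.890
Smallest n/ν is R → limiting reagent.
n(J) produced = (1/2) × 10.05 = 5.025 mol
Step 2:
n(J) available = 5.025 mol
n(T) = 131.0 / 35.10 = 3.732 mol
n/ν for J = 5.025/3 = 1.675
n/ν for T = 3.732/3 = 1.244
Smallest n/ν is T → limiting reagent.
n(L) = (1/3) × 3.732 = 1.244 mol
mass = 1.244 × 589.50 = 733.3 g

733 g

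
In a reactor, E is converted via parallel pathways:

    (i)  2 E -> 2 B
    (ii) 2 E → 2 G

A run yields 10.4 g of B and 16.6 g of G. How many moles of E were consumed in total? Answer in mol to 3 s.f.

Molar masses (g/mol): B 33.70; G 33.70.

n(B) = 10.4 / 33.70 = 0.3086 mol
n(G) = 16.6 / 33.70 = 0.4926 mol
n(E) via (i) = (2/2)×0.3086 = 0.3086 mol
n(E) via (ii) = (2/2)×0.4926 = 0.4926 mol
total n(E) = 0.3086 + 0.4926 = 0.8012 mol

0.801 mol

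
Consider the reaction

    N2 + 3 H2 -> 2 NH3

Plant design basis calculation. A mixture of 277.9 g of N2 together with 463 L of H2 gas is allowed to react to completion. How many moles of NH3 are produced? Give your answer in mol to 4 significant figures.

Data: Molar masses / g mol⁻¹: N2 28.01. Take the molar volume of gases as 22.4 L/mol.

13.78 mol

n(N2) = 277.9 / 28.01 = 9.921 mol
n(H2) = 463.0 / 22.4 = 20.67 mol
n/ν for N2 = 9.921/1 = 9.921
n/ν for H2 = 20.67/3 = 6.890
Smallest n/ν is H2 → limiting reagent.
n(NH3) = (2/3) × 20.67 = 13.78 mol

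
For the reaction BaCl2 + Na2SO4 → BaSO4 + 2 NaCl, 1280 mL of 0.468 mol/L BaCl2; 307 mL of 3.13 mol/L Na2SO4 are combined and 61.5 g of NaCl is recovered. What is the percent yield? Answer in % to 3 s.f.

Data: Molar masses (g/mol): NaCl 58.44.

87.8 %

n(BaCl2) = 0.468 × 1280/1000 = 0.5990 mol
n(Na2SO4) = 3.13 × 307.0/1000 = 0.9609 mol
n/ν for BaCl2 = 0.5990/1 = 0.5990
n/ν for Na2SO4 = 0.9609/1 = 0.9609
Smallest n/ν is BaCl2 → limiting reagent.
theoretical n(NaCl) = (2/1) × 0.5990 = 1.198 mol → 70.01 g
% yield = 61.5 / 70.01 × 100 = 87.84 %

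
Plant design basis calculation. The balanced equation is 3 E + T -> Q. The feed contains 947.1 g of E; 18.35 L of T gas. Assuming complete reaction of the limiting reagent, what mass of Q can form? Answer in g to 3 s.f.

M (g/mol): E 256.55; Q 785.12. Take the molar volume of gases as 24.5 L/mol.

588 g

n(E) = 947.1 / 256.55 = 3.692 mol
n(T) = 18.35 / 24.5 = 0.7490 mol
n/ν → E: 1.231, T: 0.7490; T is limiting.
n(Q) = (1/1) × 0.7490 = 0.7490 mol
mass = 0.7490 × 785.12 = 588.1 g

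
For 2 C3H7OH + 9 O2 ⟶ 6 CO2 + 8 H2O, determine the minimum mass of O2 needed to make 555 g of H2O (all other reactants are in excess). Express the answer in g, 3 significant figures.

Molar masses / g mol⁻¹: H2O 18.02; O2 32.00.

n(H2O) = 555 / 18.02 = 30.80 mol
n(O2) = (9/8) × 30.80 = 34.65 mol
mass = 34.65 × 32.00 = 1109 g

1110 g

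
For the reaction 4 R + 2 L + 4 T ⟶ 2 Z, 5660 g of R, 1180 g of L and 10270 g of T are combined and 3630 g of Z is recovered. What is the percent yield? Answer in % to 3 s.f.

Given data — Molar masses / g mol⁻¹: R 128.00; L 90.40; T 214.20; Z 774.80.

35.9 %

n(R) = 5660 / 128.00 = 44.22 mol
n(L) = 1180 / 90.40 = 13.05 mol
n(T) = 10270 / 214.20 = 47.95 mol
n/ν for R = 44.22/4 = 11.06
n/ν for L = 13.05/2 = 6.525
n/ν for T = 47.95/4 = 11.99
Smallest n/ν is L → limiting reagent.
theoretical n(Z) = (2/2) × 13.05 = 13.05 mol → 10110 g
% yield = 3630 / 10110 × 100 = 35.91 %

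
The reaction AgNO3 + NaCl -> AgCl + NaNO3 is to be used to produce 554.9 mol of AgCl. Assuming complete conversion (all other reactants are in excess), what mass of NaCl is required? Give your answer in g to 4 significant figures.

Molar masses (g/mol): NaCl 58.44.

32430 g

n(AgCl) = 554.9 mol
n(NaCl) = (1/1) × 554.9 = 554.9 mol
mass = 554.9 × 58.44 = 32430 g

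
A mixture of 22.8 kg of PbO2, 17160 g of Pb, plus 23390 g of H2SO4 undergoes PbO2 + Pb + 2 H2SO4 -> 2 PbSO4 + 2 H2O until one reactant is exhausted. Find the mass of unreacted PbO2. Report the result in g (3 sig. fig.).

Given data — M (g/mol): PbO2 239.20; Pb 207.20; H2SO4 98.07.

n(PbO2) = 22.80×1000 / 239.20 = 95.32 mol
n(Pb) = 17160 / 207.20 = 82.82 mol
n(H2SO4) = 23390 / 98.07 = 238.5 mol
n/ν → PbO2: 95.32, Pb: 82.82, H2SO4: 119.3; Pb is limiting.
PbO2 consumed = (1/1) × 82.82 = 82.82 mol
PbO2 remaining = 95.32 − 82.82 = 12.50 mol
mass = 12.50 × 239.20 = 2990 g

2990 g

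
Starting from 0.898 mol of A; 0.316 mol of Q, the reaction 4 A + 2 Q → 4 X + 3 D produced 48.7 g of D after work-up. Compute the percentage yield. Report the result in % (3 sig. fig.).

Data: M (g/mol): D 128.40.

n(A) = 0.8980 mol
n(Q) = 0.3160 mol
n/ν → A: 0.2245, Q: 0.1580; Q is limiting.
theoretical n(D) = (3/2) × 0.3160 = 0.4740 mol → 60.86 g
% yield = 48.7 / 60.86 × 100 = 80.02 %

80.0 %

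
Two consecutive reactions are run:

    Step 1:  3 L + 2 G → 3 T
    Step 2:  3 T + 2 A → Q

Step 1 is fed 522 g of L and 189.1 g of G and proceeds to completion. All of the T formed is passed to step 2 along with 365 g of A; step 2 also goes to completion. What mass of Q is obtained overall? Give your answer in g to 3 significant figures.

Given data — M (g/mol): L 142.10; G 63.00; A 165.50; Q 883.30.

974 g

Step 1:
n(L) = 522.0 / 142.10 = 3.673 mol
n(G) = 189.1 / 63.00 = 3.002 mol
n/ν → L: 1.224, G: 1.501; L is limiting.
n(T) produced = (3/3) × 3.673 = 3.673 mol
Step 2:
n(T) available = 3.673 mol
n(A) = 365.0 / 165.50 = 2.205 mol
n/ν → T: 1.224, A: 1.103; A is limiting.
n(Q) = (1/2) × 2.205 = 1.103 mol
mass = 1.103 × 883.30 = 974.3 g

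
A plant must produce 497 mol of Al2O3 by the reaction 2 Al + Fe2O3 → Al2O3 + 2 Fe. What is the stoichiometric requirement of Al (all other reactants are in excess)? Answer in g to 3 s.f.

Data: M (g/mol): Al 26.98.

n(Al2O3) = 497.0 mol
n(Al) = (2/1) × 497.0 = 994.0 mol
mass = 994.0 × 26.98 = 26820 g

26800 g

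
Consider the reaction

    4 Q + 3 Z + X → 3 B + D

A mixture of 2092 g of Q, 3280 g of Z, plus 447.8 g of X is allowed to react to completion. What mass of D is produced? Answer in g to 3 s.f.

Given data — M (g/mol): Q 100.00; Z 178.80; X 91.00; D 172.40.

848 g

n(Q) = 2092 / 100.00 = 20.92 mol
n(Z) = 3280 / 178.80 = 18.34 mol
n(X) = 447.8 / 91.00 = 4.921 mol
n/ν for Q = 20.92/4 = 5.230
n/ν for Z = 18.34/3 = 6.113
n/ν for X = 4.921/1 = 4.921
Smallest n/ν is X → limiting reagent.
n(D) = (1/1) × 4.921 = 4.921 mol
mass = 4.921 × 172.40 = 848.4 g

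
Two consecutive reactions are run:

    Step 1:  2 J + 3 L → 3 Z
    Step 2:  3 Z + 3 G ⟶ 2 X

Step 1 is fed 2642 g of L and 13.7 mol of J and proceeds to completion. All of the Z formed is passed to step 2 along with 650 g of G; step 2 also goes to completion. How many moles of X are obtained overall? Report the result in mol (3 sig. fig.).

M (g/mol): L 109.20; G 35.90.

Step 1:
n(L) = 2642 / 109.20 = 24.19 mol
n(J) = 13.70 mol
n/ν → L: 8.063, J: 6.850; J is limiting.
n(Z) produced = (3/2) × 13.70 = 20.55 mol
Step 2:
n(Z) available = 20.55 mol
n(G) = 650.0 / 35.90 = 18.11 mol
n/ν → Z: 6.850, G: 6.037; G is limiting.
n(X) = (2/3) × 18.11 = 12.07 mol

12.1 mol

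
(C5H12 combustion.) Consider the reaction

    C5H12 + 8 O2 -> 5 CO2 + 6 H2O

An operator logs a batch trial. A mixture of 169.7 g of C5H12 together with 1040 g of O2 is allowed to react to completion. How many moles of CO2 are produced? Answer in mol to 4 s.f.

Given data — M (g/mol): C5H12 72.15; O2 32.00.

11.76 mol

n(C5H12) = 169.7 / 72.15 = 2.352 mol
n(O2) = 1040 / 32.00 = 32.50 mol
n/ν for C5H12 = 2.352/1 = 2.352
n/ν for O2 = 32.50/8 = 4.063
Smallest n/ν is C5H12 → limiting reagent.
n(CO2) = (5/1) × 2.352 = 11.76 mol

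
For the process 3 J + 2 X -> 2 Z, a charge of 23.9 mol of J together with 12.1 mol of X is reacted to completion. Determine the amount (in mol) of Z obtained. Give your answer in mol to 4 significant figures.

12.10 mol

n(J) = 23.90 mol
n(X) = 12.10 mol
n/ν for J = 23.90/3 = 7.967
n/ν for X = 12.10/2 = 6.050
Smallest n/ν is X → limiting reagent.
n(Z) = (2/2) × 12.10 = 12.10 mol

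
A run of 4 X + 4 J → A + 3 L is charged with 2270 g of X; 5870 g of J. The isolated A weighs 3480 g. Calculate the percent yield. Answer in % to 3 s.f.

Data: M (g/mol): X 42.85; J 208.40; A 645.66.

n(X) = 2270 / 42.85 = 52.98 mol
n(J) = 5870 / 208.40 = 28.17 mol
n/ν → X: 13.25, J: 7.043; J is limiting.
theoretical n(A) = (1/4) × 28.17 = 7.043 mol → 4547 g
% yield = 3480 / 4547 × 100 = 76.53 %

76.5 %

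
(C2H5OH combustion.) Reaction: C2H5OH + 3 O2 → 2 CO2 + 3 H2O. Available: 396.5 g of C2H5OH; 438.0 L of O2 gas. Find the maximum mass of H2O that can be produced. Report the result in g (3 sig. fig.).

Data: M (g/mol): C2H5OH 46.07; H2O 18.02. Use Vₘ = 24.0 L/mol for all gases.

329 g

n(C2H5OH) = 396.5 / 46.07 = 8.606 mol
n(O2) = 438.0 / 24.0 = 18.25 mol
n/ν for C2H5OH = 8.606/1 = 8.606
n/ν for O2 = 18.25/3 = 6.083
Smallest n/ν is O2 → limiting reagent.
n(H2O) = (3/3) × 18.25 = 18.25 mol
mass = 18.25 × 18.02 = 328.9 g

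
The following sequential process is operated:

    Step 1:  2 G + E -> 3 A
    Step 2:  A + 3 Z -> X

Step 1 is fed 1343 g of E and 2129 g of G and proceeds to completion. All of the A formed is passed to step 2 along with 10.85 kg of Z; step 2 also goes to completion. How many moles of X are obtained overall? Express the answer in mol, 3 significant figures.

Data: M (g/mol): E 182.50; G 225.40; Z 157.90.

14.2 mol

Step 1:
n(E) = 1343 / 182.50 = 7.359 mol
n(G) = 2129 / 225.40 = 9.445 mol
n/ν for E = 7.359/1 = 7.359
n/ν for G = 9.445/2 = 4.723
Smallest n/ν is G → limiting reagent.
n(A) produced = (3/2) × 9.445 = 14.17 mol
Step 2:
n(A) available = 14.17 mol
n(Z) = 10.85×1000 / 157.90 = 68.71 mol
n/ν for A = 14.17/1 = 14.17
n/ν for Z = 68.71/3 = 22.90
Smallest n/ν is A → limiting reagent.
n(X) = (1/1) × 14.17 = 14.17 mol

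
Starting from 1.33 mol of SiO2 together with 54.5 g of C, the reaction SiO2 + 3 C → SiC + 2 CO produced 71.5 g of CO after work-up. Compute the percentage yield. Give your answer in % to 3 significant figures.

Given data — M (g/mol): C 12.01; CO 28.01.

n(SiO2) = 1.330 mol
n(C) = 54.50 / 12.01 = 4.538 mol
n/ν → SiO2: 1.330, C: 1.513; SiO2 is limiting.
theoretical n(CO) = (2/1) × 1.330 = 2.660 mol → 74.51 g
% yield = 71.5 / 74.51 × 100 = 95.96 %

96.0 %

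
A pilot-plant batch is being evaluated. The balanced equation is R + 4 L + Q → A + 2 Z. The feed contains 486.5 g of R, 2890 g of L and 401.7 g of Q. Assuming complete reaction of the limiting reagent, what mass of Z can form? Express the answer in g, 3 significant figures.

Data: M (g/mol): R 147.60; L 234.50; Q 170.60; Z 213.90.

n(R) = 486.5 / 147.60 = 3.296 mol
n(L) = 2890 / 234.50 = 12.32 mol
n(Q) = 401.7 / 170.60 = 2.355 mol
n/ν → R: 3.296, L: 3.080, Q: 2.355; Q is limiting.
n(Z) = (2/1) × 2.355 = 4.710 mol
mass = 4.710 × 213.90 = 1007 g

1010 g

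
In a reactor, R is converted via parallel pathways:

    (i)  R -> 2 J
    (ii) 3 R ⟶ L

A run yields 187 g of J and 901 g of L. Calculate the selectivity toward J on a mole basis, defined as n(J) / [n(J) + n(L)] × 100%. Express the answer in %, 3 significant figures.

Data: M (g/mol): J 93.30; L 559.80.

n(J) = 187 / 93.30 = 2.004 mol
n(L) = 901 / 559.80 = 1.610 mol
selectivity = 2.004/(2.004+1.610) × 100 = 55.45 %

55.5 %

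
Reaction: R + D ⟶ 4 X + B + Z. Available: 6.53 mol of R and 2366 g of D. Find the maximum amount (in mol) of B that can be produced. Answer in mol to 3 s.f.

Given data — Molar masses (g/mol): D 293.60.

n(R) = 6.530 mol
n(D) = 2366 / 293.60 = 8.059 mol
n/ν → R: 6.530, D: 8.059; R is limiting.
n(B) = (1/1) × 6.530 = 6.530 mol

6.53 mol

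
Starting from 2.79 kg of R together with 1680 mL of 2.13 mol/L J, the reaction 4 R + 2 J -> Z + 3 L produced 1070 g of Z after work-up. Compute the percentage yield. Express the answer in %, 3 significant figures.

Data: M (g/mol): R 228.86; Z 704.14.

n(R) = 2.790×1000 / 228.86 = 12.19 mol
n(J) = 2.13 × 1680/1000 = 3.578 mol
n/ν for R = 12.19/4 = 3.048
n/ν for J = 3.578/2 = 1.789
Smallest n/ν is J → limiting reagent.
theoretical n(Z) = (1/2) × 3.578 = 1.789 mol → 1260 g
% yield = 1070 / 1260 × 100 = 84.92 %

84.9 %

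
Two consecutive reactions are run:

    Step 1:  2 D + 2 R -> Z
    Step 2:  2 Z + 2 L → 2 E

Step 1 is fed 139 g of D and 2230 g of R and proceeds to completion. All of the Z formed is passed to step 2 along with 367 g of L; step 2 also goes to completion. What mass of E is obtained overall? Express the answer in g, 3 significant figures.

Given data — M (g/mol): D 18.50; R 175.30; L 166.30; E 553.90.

1220 g

Step 1:
n(D) = 139.0 / 18.50 = 7.514 mol
n(R) = 2230 / 175.30 = 12.72 mol
n/ν → D: 3.757, R: 6.360; D is limiting.
n(Z) produced = (1/2) × 7.514 = 3.757 mol
Step 2:
n(Z) available = 3.757 mol
n(L) = 367.0 / 166.30 = 2.207 mol
n/ν → Z: 1.879, L: 1.104; L is limiting.
n(E) = (2/2) × 2.207 = 2.207 mol
mass = 2.207 × 553.90 = 1222 g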